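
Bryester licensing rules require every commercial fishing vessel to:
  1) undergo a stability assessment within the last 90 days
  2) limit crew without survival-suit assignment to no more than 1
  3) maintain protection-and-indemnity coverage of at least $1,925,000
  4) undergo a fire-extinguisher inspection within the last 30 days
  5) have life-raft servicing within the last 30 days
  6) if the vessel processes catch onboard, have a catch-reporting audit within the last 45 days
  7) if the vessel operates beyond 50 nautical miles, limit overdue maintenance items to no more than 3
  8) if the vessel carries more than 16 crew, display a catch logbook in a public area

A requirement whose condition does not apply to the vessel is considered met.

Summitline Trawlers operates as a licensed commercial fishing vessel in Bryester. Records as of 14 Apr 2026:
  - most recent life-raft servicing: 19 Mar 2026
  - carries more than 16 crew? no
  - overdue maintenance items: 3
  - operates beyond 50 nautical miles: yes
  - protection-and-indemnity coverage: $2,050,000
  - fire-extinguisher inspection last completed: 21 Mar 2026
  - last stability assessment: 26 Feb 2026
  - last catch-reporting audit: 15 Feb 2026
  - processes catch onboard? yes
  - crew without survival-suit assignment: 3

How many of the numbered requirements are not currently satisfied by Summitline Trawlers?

1. stability assessment 47 days ago vs limit 90 → met
2. crew without survival-suit assignment 3 > 1 → not met
3. protection-and-indemnity coverage $2,050,000 ≥ $1,925,000 → met
4. fire-extinguisher inspection 24 days ago vs limit 30 → met
5. life-raft servicing 26 days ago vs limit 30 → met
6. condition 'processes catch onboard' holds; catch-reporting audit 58 days ago vs limit 45 → not met
7. condition 'operates beyond 50 nautical miles' holds; overdue maintenance items 3 ≤ 3 → met
8. condition 'carries more than 16 crew' does not hold → requirement n/a → met
Not met: 2 of 8

2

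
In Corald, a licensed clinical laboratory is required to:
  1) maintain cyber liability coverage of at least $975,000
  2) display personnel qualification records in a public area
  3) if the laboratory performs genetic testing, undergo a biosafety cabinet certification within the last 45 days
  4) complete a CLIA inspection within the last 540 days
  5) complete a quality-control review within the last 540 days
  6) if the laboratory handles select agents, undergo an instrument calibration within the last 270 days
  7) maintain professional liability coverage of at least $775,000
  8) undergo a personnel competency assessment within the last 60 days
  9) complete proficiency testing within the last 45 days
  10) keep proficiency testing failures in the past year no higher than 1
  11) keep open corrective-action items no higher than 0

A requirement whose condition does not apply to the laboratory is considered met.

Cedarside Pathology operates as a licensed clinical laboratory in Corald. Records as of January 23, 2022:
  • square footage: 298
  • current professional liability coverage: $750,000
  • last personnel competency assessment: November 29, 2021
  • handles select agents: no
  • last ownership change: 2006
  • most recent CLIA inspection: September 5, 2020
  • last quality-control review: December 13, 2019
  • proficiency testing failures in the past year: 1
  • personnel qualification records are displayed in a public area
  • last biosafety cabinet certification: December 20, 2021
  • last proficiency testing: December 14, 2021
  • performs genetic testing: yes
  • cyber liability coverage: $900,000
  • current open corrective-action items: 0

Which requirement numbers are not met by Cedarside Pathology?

1, 5, 7

1. cyber liability coverage $900,000 < $975,000 → not met
2. personnel qualification records present → met
3. condition 'performs genetic testing' holds; biosafety cabinet certification 34 days ago vs limit 45 → met
4. CLIA inspection 505 days ago vs limit 540 → met
5. quality-control review 772 days ago vs limit 540 → not met
6. condition 'handles select agents' does not hold → requirement n/a → met
7. professional liability coverage $750,000 < $775,000 → not met
8. personnel competency assessment 55 days ago vs limit 60 → met
9. proficiency testing 40 days ago vs limit 45 → met
10. proficiency testing failures in the past year 1 ≤ 1 → met
11. open corrective-action items 0 ≤ 0 → met
Not met: 1, 5, 7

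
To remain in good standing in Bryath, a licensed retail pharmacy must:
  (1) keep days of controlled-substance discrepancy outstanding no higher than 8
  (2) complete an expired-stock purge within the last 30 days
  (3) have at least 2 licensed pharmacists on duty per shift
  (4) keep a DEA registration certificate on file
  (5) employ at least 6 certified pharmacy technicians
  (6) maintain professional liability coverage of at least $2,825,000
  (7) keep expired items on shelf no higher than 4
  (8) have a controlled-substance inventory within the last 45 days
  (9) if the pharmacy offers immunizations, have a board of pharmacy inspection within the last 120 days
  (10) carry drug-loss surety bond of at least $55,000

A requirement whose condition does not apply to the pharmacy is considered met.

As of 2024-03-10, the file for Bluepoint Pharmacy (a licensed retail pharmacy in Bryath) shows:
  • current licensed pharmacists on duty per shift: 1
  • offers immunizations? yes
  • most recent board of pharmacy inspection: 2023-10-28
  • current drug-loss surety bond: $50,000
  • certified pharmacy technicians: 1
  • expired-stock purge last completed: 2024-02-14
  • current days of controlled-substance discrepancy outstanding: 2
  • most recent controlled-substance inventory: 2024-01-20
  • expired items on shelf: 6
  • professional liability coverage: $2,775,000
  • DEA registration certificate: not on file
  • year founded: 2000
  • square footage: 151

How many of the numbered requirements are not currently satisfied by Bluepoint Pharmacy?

8

1. days of controlled-substance discrepancy outstanding 2 ≤ 8 → met
2. expired-stock purge 25 days ago vs limit 30 → met
3. licensed pharmacists on duty per shift 1 < 2 → not met
4. DEA registration certificate absent → not met
5. certified pharmacy technicians 1 < 6 → not met
6. professional liability coverage $2,775,000 < $2,825,000 → not met
7. expired items on shelf 6 > 4 → not met
8. controlled-substance inventory 50 days ago vs limit 45 → not met
9. condition 'offers immunizations' holds; board of pharmacy inspection 134 days ago vs limit 120 → not met
10. drug-loss surety bond $50,000 < $55,000 → not met
Not met: 8 of 10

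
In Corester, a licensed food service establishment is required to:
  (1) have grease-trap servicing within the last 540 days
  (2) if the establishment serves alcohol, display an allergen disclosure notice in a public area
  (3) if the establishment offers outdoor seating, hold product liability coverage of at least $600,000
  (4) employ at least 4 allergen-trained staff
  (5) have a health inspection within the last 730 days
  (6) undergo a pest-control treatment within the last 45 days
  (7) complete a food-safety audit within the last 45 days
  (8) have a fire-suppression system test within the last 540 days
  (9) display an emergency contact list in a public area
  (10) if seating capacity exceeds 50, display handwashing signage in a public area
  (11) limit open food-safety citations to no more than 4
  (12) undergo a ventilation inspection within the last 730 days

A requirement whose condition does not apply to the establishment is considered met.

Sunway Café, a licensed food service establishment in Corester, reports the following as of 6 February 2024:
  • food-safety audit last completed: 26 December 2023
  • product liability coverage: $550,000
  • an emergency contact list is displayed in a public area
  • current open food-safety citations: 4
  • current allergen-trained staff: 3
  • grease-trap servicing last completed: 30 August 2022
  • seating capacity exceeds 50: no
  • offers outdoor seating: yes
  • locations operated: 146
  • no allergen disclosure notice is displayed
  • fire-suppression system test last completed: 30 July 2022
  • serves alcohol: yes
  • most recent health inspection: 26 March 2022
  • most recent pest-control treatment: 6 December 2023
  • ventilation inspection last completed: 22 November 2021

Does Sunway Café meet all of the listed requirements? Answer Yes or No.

1. grease-trap servicing 525 days ago vs limit 540 → met
2. condition 'serves alcohol' holds; allergen disclosure notice absent → not met
3. condition 'offers outdoor seating' holds; product liability coverage $550,000 < $600,000 → not met
4. allergen-trained staff 3 < 4 → not met
5. health inspection 682 days ago vs limit 730 → met
6. pest-control treatment 62 days ago vs limit 45 → not met
7. food-safety audit 42 days ago vs limit 45 → met
8. fire-suppression system test 556 days ago vs limit 540 → not met
9. emergency contact list present → met
10. condition 'seating capacity exceeds 50' does not hold → requirement n/a → met
11. open food-safety citations 4 ≤ 4 → met
12. ventilation inspection 806 days ago vs limit 730 → not met
Not met: 2, 3, 4, 6, 8, 12

No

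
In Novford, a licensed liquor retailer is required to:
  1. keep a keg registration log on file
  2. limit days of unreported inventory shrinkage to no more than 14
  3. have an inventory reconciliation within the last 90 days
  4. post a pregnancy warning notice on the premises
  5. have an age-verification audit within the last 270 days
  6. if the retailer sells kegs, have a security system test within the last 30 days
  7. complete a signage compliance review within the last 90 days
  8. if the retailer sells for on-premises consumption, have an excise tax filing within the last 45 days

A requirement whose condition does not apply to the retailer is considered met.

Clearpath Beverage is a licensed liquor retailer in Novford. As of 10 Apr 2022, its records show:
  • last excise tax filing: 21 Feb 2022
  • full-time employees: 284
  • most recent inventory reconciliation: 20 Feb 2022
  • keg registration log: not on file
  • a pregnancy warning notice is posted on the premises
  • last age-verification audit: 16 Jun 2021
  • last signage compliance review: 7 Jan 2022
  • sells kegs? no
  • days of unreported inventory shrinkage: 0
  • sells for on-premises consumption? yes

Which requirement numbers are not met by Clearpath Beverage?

1, 5, 7, 8

1. keg registration log absent → not met
2. days of unreported inventory shrinkage 0 ≤ 14 → met
3. inventory reconciliation 49 days ago vs limit 90 → met
4. pregnancy warning notice present → met
5. age-verification audit 298 days ago vs limit 270 → not met
6. condition 'sells kegs' does not hold → requirement n/a → met
7. signage compliance review 93 days ago vs limit 90 → not met
8. condition 'sells for on-premises consumption' holds; excise tax filing 48 days ago vs limit 45 → not met
Not met: 1, 5, 7, 8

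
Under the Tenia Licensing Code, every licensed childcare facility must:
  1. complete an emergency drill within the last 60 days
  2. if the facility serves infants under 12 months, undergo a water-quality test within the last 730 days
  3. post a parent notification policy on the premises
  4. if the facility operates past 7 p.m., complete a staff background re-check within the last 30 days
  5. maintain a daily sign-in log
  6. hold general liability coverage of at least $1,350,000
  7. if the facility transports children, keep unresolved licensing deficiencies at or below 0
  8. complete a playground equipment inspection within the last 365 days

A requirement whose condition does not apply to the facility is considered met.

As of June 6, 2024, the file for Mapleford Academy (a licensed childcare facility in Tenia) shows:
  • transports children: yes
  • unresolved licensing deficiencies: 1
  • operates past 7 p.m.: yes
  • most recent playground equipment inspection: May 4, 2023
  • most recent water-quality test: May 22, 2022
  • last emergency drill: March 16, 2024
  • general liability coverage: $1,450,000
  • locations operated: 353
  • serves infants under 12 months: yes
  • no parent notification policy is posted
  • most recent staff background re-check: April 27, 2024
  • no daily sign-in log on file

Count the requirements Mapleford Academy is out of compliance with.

1. emergency drill 82 days ago vs limit 60 → not met
2. condition 'serves infants under 12 months' holds; water-quality test 746 days ago vs limit 730 → not met
3. parent notification policy absent → not met
4. condition 'operates past 7 p.m.' holds; staff background re-check 40 days ago vs limit 30 → not met
5. daily sign-in log absent → not met
6. general liability coverage $1,450,000 ≥ $1,350,000 → met
7. condition 'transports children' holds; unresolved licensing deficiencies 1 > 0 → not met
8. playground equipment inspection 399 days ago vs limit 365 → not met
Not met: 7 of 8

7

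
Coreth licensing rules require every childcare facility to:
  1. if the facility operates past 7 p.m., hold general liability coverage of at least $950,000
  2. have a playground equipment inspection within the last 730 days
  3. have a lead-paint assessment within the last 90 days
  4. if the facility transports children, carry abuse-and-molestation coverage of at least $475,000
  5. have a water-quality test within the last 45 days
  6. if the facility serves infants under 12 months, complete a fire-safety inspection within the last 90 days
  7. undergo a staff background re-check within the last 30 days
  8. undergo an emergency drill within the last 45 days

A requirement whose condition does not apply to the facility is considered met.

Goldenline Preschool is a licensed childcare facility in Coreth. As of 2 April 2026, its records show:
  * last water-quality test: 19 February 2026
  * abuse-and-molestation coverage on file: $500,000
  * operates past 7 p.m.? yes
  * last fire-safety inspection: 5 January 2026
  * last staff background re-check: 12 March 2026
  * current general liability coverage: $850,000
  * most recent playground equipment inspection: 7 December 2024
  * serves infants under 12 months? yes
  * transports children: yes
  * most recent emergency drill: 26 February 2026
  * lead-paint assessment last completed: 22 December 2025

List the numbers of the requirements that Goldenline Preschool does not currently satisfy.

1, 3

1. condition 'operates past 7 p.m.' holds; general liability coverage $850,000 < $950,000 → not met
2. playground equipment inspection 481 days ago vs limit 730 → met
3. lead-paint assessment 101 days ago vs limit 90 → not met
4. condition 'transports children' holds; abuse-and-molestation coverage $500,000 ≥ $475,000 → met
5. water-quality test 42 days ago vs limit 45 → met
6. condition 'serves infants under 12 months' holds; fire-safety inspection 87 days ago vs limit 90 → met
7. staff background re-check 21 days ago vs limit 30 → met
8. emergency drill 35 days ago vs limit 45 → met
Not met: 1, 3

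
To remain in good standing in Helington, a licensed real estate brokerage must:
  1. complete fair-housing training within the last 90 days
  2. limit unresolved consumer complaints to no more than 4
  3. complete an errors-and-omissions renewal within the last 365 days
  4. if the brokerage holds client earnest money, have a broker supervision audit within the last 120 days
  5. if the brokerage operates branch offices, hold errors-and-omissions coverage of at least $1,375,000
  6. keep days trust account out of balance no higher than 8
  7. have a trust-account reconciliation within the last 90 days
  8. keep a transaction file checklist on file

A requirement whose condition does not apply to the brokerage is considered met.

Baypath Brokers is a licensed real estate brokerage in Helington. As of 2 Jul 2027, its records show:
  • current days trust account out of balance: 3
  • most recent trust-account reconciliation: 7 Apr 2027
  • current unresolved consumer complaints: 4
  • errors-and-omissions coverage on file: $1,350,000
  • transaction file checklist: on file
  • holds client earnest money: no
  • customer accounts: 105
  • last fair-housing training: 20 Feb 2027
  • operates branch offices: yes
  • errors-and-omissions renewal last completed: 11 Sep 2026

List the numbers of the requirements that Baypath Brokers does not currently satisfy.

1. fair-housing training 132 days ago vs limit 90 → not met
2. unresolved consumer complaints 4 ≤ 4 → met
3. errors-and-omissions renewal 294 days ago vs limit 365 → met
4. condition 'holds client earnest money' does not hold → requirement n/a → met
5. condition 'operates branch offices' holds; errors-and-omissions coverage $1,350,000 < $1,375,000 → not met
6. days trust account out of balance 3 ≤ 8 → met
7. trust-account reconciliation 86 days ago vs limit 90 → met
8. transaction file checklist present → met
Not met: 1, 5

1, 5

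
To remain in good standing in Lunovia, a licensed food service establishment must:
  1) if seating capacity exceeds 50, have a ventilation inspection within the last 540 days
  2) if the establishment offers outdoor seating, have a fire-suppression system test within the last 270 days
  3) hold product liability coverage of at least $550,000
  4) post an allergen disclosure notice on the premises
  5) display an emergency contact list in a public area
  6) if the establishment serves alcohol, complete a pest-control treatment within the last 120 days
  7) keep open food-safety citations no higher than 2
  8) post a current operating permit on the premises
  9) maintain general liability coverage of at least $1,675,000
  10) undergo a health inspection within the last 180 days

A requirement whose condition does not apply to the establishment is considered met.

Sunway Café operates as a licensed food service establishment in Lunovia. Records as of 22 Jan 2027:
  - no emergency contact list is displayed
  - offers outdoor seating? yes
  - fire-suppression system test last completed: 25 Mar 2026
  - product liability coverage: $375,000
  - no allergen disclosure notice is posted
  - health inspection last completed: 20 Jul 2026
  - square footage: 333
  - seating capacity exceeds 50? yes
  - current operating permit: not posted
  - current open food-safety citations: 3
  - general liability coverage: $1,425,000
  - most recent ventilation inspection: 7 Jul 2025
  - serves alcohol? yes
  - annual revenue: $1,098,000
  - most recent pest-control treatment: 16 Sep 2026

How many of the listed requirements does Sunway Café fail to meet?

10

1. condition 'seating capacity exceeds 50' holds; ventilation inspection 564 days ago vs limit 540 → not met
2. condition 'offers outdoor seating' holds; fire-suppression system test 303 days ago vs limit 270 → not met
3. product liability coverage $375,000 < $550,000 → not met
4. allergen disclosure notice absent → not met
5. emergency contact list absent → not met
6. condition 'serves alcohol' holds; pest-control treatment 128 days ago vs limit 120 → not met
7. open food-safety citations 3 > 2 → not met
8. current operating permit absent → not met
9. general liability coverage $1,425,000 < $1,675,000 → not met
10. health inspection 186 days ago vs limit 180 → not met
Not met: 10 of 10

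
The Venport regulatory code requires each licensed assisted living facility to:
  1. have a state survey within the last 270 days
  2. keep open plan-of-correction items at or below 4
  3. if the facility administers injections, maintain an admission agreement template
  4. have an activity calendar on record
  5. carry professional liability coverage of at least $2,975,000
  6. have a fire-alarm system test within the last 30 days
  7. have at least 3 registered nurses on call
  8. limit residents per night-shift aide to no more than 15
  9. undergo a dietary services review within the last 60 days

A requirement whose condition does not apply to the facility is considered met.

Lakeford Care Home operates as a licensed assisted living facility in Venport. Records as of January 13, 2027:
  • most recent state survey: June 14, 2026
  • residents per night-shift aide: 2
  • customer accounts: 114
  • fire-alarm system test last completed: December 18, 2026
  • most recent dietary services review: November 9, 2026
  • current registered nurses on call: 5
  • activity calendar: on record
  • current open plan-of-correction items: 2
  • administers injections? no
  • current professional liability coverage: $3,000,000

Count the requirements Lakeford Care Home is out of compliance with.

1. state survey 213 days ago vs limit 270 → met
2. open plan-of-correction items 2 ≤ 4 → met
3. condition 'administers injections' does not hold → requirement n/a → met
4. activity calendar present → met
5. professional liability coverage $3,000,000 ≥ $2,975,000 → met
6. fire-alarm system test 26 days ago vs limit 30 → met
7. registered nurses on call 5 ≥ 3 → met
8. residents per night-shift aide 2 ≤ 15 → met
9. dietary services review 65 days ago vs limit 60 → not met
Not met: 1 of 9

1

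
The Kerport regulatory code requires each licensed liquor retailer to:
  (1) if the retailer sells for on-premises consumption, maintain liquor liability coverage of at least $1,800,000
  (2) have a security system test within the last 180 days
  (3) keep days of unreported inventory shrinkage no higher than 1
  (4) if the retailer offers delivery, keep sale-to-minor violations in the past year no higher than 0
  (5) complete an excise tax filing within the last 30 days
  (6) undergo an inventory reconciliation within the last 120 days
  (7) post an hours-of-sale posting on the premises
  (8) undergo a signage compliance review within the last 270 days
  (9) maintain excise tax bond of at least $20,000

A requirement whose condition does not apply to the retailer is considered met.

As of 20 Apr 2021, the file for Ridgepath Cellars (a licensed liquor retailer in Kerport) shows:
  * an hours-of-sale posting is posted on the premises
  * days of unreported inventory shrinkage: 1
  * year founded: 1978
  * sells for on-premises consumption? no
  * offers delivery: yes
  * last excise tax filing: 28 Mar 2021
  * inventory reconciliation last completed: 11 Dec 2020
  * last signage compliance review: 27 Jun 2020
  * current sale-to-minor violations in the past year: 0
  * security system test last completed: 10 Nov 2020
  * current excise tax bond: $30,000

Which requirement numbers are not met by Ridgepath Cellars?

1. condition 'sells for on-premises consumption' does not hold → requirement n/a → met
2. security system test 161 days ago vs limit 180 → met
3. days of unreported inventory shrinkage 1 ≤ 1 → met
4. condition 'offers delivery' holds; sale-to-minor violations in the past year 0 ≤ 0 → met
5. excise tax filing 23 days ago vs limit 30 → met
6. inventory reconciliation 130 days ago vs limit 120 → not met
7. hours-of-sale posting present → met
8. signage compliance review 297 days ago vs limit 270 → not met
9. excise tax bond $30,000 ≥ $20,000 → met
Not met: 6, 8

6, 8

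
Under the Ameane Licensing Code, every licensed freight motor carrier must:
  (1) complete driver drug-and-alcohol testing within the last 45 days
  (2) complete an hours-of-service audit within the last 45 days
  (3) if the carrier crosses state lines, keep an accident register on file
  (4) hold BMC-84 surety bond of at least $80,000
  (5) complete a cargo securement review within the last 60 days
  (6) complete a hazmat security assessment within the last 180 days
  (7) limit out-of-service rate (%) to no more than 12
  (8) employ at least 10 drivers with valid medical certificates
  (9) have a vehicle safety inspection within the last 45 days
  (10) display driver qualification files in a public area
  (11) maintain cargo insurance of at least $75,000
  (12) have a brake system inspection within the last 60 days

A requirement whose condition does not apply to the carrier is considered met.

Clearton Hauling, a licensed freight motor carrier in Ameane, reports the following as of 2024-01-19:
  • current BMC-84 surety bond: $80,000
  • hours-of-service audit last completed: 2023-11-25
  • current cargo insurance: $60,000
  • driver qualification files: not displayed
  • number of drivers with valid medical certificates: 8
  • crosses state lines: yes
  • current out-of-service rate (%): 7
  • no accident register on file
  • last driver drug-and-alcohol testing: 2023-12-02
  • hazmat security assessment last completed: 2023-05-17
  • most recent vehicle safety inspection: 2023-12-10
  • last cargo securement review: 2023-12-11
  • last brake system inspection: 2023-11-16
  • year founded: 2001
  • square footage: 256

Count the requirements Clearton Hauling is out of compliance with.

8

1. driver drug-and-alcohol testing 48 days ago vs limit 45 → not met
2. hours-of-service audit 55 days ago vs limit 45 → not met
3. condition 'crosses state lines' holds; accident register absent → not met
4. BMC-84 surety bond $80,000 ≥ $80,000 → met
5. cargo securement review 39 days ago vs limit 60 → met
6. hazmat security assessment 247 days ago vs limit 180 → not met
7. out-of-service rate (%) 7 ≤ 12 → met
8. drivers with valid medical certificates 8 < 10 → not met
9. vehicle safety inspection 40 days ago vs limit 45 → met
10. driver qualification files absent → not met
11. cargo insurance $60,000 < $75,000 → not met
12. brake system inspection 64 days ago vs limit 60 → not met
Not met: 8 of 12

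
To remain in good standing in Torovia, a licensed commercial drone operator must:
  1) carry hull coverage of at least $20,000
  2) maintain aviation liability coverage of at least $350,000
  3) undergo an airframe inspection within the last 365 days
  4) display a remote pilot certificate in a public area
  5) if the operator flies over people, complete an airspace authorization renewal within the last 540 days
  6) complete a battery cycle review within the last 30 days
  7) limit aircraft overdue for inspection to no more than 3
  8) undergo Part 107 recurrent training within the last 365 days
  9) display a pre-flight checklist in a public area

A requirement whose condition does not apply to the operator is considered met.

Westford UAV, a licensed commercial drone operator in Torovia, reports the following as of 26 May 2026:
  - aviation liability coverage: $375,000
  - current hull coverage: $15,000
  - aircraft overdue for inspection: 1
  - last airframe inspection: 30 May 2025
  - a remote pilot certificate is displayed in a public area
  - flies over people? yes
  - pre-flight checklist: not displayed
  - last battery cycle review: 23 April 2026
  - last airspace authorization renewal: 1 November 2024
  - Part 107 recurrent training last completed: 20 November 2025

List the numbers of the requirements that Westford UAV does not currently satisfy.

1. hull coverage $15,000 < $20,000 → not met
2. aviation liability coverage $375,000 ≥ $350,000 → met
3. airframe inspection 361 days ago vs limit 365 → met
4. remote pilot certificate present → met
5. condition 'flies over people' holds; airspace authorization renewal 571 days ago vs limit 540 → not met
6. battery cycle review 33 days ago vs limit 30 → not met
7. aircraft overdue for inspection 1 ≤ 3 → met
8. Part 107 recurrent training 187 days ago vs limit 365 → met
9. pre-flight checklist absent → not met
Not met: 1, 5, 6, 9

1, 5, 6, 9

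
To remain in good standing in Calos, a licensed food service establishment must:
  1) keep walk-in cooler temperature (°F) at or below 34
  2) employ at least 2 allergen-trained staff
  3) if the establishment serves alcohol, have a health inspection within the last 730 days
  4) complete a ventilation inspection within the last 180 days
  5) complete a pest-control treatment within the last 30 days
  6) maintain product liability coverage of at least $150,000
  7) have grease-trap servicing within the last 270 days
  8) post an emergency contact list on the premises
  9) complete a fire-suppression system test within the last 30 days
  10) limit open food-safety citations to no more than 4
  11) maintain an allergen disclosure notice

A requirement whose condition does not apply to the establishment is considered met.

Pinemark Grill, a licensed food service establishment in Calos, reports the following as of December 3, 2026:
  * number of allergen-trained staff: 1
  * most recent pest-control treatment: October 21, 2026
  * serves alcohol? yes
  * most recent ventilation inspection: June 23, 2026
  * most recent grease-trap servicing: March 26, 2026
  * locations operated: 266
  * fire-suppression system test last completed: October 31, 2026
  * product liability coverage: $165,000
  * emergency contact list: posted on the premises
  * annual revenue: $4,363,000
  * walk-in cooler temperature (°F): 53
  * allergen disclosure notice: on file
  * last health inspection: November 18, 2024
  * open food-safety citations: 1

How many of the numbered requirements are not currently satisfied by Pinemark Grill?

5

1. walk-in cooler temperature (°F) 53 > 34 → not met
2. allergen-trained staff 1 < 2 → not met
3. condition 'serves alcohol' holds; health inspection 745 days ago vs limit 730 → not met
4. ventilation inspection 163 days ago vs limit 180 → met
5. pest-control treatment 43 days ago vs limit 30 → not met
6. product liability coverage $165,000 ≥ $150,000 → met
7. grease-trap servicing 252 days ago vs limit 270 → met
8. emergency contact list present → met
9. fire-suppression system test 33 days ago vs limit 30 → not met
10. open food-safety citations 1 ≤ 4 → met
11. allergen disclosure notice present → met
Not met: 5 of 11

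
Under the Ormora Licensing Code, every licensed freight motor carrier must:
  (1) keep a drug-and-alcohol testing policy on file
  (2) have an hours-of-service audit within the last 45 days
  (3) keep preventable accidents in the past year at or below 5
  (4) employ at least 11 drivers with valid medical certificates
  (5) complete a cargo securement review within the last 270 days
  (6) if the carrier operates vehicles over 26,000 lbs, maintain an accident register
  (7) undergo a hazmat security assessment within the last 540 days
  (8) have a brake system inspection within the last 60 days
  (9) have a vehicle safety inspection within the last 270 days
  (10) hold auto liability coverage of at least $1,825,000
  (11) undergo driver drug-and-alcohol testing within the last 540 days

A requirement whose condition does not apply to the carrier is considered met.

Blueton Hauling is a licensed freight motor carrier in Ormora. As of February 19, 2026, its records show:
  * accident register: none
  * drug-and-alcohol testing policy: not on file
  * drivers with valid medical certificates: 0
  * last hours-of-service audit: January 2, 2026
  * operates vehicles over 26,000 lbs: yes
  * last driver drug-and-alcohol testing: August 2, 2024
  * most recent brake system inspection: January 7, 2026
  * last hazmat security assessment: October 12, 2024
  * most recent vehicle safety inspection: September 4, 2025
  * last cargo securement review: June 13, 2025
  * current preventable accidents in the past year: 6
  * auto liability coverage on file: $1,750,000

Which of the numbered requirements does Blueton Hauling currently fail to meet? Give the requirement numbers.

1. drug-and-alcohol testing policy absent → not met
2. hours-of-service audit 48 days ago vs limit 45 → not met
3. preventable accidents in the past year 6 > 5 → not met
4. drivers with valid medical certificates 0 < 11 → not met
5. cargo securement review 251 days ago vs limit 270 → met
6. condition 'operates vehicles over 26,000 lbs' holds; accident register absent → not met
7. hazmat security assessment 495 days ago vs limit 540 → met
8. brake system inspection 43 days ago vs limit 60 → met
9. vehicle safety inspection 168 days ago vs limit 270 → met
10. auto liability coverage $1,750,000 < $1,825,000 → not met
11. driver drug-and-alcohol testing 566 days ago vs limit 540 → not met
Not met: 1, 2, 3, 4, 6, 10, 11

1, 2, 3, 4, 6, 10, 11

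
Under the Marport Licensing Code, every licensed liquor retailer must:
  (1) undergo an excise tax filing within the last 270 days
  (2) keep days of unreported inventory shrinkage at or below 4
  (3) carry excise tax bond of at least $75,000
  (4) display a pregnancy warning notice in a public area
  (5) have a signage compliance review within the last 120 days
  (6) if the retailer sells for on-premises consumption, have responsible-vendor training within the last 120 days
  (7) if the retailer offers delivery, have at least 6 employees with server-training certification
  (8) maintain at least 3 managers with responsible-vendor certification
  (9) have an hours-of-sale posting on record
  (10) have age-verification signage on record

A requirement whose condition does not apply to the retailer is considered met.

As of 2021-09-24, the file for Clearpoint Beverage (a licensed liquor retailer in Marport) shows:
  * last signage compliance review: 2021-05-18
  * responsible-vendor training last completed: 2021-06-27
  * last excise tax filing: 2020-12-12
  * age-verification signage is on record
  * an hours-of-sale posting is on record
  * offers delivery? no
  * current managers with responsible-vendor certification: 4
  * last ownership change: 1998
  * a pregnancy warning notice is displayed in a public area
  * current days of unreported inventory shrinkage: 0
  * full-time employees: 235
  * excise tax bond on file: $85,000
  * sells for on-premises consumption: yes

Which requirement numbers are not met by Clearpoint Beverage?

1, 5

1. excise tax filing 286 days ago vs limit 270 → not met
2. days of unreported inventory shrinkage 0 ≤ 4 → met
3. excise tax bond $85,000 ≥ $75,000 → met
4. pregnancy warning notice present → met
5. signage compliance review 129 days ago vs limit 120 → not met
6. condition 'sells for on-premises consumption' holds; responsible-vendor training 89 days ago vs limit 120 → met
7. condition 'offers delivery' does not hold → requirement n/a → met
8. managers with responsible-vendor certification 4 ≥ 3 → met
9. hours-of-sale posting present → met
10. age-verification signage present → met
Not met: 1, 5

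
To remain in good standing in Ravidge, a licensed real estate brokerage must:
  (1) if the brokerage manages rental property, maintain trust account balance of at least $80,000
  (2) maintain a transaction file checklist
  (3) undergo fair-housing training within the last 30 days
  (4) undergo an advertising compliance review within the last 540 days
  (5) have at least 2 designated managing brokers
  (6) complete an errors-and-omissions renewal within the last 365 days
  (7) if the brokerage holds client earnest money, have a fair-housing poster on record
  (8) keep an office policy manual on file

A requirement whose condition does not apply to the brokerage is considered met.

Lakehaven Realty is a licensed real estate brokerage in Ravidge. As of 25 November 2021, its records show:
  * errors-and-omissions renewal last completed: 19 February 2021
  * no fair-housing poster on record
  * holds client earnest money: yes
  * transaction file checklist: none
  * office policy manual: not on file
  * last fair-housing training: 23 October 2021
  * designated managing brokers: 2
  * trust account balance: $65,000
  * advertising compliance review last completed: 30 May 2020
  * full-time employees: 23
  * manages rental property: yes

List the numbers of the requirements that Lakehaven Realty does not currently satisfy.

1, 2, 3, 4, 7, 8

1. condition 'manages rental property' holds; trust account balance $65,000 < $80,000 → not met
2. transaction file checklist absent → not met
3. fair-housing training 33 days ago vs limit 30 → not met
4. advertising compliance review 544 days ago vs limit 540 → not met
5. designated managing brokers 2 ≥ 2 → met
6. errors-and-omissions renewal 279 days ago vs limit 365 → met
7. condition 'holds client earnest money' holds; fair-housing poster absent → not met
8. office policy manual absent → not met
Not met: 1, 2, 3, 4, 7, 8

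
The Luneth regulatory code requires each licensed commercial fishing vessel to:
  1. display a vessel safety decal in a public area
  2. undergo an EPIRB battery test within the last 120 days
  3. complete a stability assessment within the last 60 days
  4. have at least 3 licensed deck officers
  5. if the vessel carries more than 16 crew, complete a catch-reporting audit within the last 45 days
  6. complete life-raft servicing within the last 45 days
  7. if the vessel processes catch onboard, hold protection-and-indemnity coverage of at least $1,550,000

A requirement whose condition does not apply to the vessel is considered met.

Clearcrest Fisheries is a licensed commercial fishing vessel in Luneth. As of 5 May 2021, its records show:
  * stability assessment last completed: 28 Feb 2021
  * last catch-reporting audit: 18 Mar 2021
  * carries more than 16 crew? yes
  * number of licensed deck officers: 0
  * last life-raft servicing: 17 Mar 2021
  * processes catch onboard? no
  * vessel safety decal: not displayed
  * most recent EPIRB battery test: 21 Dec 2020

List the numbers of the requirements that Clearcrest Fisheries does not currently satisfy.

1. vessel safety decal absent → not met
2. EPIRB battery test 135 days ago vs limit 120 → not met
3. stability assessment 66 days ago vs limit 60 → not met
4. licensed deck officers 0 < 3 → not met
5. condition 'carries more than 16 crew' holds; catch-reporting audit 48 days ago vs limit 45 → not met
6. life-raft servicing 49 days ago vs limit 45 → not met
7. condition 'processes catch onboard' does not hold → requirement n/a → met
Not met: 1, 2, 3, 4, 5, 6

1, 2, 3, 4, 5, 6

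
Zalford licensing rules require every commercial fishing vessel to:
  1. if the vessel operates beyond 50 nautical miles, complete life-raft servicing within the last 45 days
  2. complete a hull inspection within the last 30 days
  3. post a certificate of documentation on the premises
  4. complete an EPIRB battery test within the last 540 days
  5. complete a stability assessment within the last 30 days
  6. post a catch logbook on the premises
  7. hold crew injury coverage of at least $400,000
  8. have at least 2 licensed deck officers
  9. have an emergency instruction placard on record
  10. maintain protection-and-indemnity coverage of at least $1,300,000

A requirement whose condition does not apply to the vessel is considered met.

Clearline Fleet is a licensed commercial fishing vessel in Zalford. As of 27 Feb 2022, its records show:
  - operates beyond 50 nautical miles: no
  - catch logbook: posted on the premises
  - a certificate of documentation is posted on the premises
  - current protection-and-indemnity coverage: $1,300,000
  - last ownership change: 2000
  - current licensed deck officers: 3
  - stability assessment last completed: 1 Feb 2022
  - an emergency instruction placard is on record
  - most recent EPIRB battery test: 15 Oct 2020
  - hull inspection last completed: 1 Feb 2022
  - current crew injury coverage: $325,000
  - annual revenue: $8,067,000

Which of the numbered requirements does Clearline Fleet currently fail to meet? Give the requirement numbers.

7

1. condition 'operates beyond 50 nautical miles' does not hold → requirement n/a → met
2. hull inspection 26 days ago vs limit 30 → met
3. certificate of documentation present → met
4. EPIRB battery test 500 days ago vs limit 540 → met
5. stability assessment 26 days ago vs limit 30 → met
6. catch logbook present → met
7. crew injury coverage $325,000 < $400,000 → not met
8. licensed deck officers 3 ≥ 2 → met
9. emergency instruction placard present → met
10. protection-and-indemnity coverage $1,300,000 ≥ $1,300,000 → met
Not met: 7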